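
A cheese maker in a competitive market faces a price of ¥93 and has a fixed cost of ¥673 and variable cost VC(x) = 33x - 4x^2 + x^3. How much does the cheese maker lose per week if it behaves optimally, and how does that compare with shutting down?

AVC = 33 - 4x + x^2; min AVC = ¥29 at x = 2. Since P = ¥93 ≥ min AVC, the firm produces.
With MC = 33 - 8x + 3x^2, P = MC on the upward-sloping part at x* = 6.
TR = 93·6 = 558. TC = 673 + 270 = 943. Profit = 558 − 943 = -¥385.
By producing, the firm covers all variable cost plus ¥288 of fixed cost; shutting down would lose the full ¥673.

Profit = -¥385 at x = 6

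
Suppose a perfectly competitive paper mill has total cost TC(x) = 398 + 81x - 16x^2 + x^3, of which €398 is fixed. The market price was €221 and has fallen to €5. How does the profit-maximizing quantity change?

Output falls from 14 to 0 (the firm shuts down)

AVC = 81 - 16x + x^2, minimized at x = 8 where min AVC = €17. MC = 81 - 32x + 3x^2.
At P = €221 ≥ min AVC, set P = MC on the rising branch: x = 14.
At P = €5 < min AVC = €17, price no longer covers variable cost at any output, so the firm shuts down: x = 0.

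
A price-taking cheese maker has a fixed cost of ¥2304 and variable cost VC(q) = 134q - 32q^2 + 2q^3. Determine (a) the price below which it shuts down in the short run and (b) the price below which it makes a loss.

Shutdown price = ¥6; break-even price = ¥230

Shutdown price = min AVC. AVC = 134 - 32q + 2q^2, with vertex at q = 8 and minimum ¥6.
ATC = 2304/q + 134 - 32q + 2q^2. Setting dATC/dq = −2304/q^2 − 32 + 4q = 0 gives q = 12 (since 4·12^3 − 32·12^2 = 2304).
min ATC = 2304/12 + 134 − 32·12 + 2·12^2 = ¥230. That is the break-even price.
For ¥6 ≤ P < ¥230 the firm produces at a loss; below ¥6 it shuts down.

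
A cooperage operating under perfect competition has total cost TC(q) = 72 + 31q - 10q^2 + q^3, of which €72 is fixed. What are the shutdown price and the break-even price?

Shutdown price = €6; break-even price = €19

AVC = 31 - 10q + q^2; minimized at q = 5, giving min AVC = €6. That is the shutdown price.
ATC = 72/q + 31 - 10q + q^2. Setting dATC/dq = −72/q^2 − 10 + 2q = 0 gives q = 6 (since 2·6^3 − 10·6^2 = 72).
min ATC = 72/6 + 31 − 10·6 + 6^2 = €19. That is the break-even price.
Between these two prices the firm operates at a loss; above €19 it earns a profit.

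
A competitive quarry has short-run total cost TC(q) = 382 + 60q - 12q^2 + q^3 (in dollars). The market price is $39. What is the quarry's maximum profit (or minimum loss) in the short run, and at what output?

Profit = -$284 at q = 7

AVC = 60 - 12q + q^2; min AVC = $24 at q = 6. Since P = $39 ≥ min AVC, the firm produces.
MC = 60 - 24q + 3q^2. Setting P = MC and taking the root on the rising branch gives q* = 7.
TR = 39·7 = 273. TC = 382 + 175 = 557. Profit = 273 − 557 = -$284.
By producing, the firm covers all variable cost plus $98 of fixed cost; shutting down would lose the full $382.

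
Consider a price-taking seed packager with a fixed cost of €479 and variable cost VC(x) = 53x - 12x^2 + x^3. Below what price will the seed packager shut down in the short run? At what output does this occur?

€17 per unit, at x = 6

The shutdown price is the minimum of AVC. VC = 53x - 12x^2 + x^3, so AVC = 53 - 12x + x^2.
dAVC/dx = -12 + 2x = 0 gives x = 6. min AVC = 53 - 12·6 + 6^2 = 17.
So the shutdown price is €17.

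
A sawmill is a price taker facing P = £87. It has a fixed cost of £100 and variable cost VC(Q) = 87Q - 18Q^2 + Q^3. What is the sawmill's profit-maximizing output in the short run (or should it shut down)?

Strip out fixed cost: VC = 87Q - 18Q^2 + Q^3. Then AVC = 87 - 18Q + Q^2 and MC = 87 - 36Q + 3Q^2.
AVC is minimized where dAVC/dQ = -18 + 2Q = 0, at Q = 9; min AVC = 87 - 18·9 + 9^2 = £6.
Because £87 ≥ £6, revenue can cover variable cost; the firm operates.
Set P = MC: 87 = 87 - 36Q + 3Q^2 → -36Q + 3Q^2 = 0. The roots are Q = 0 and Q = 12; the profit-maximizing output is on the rising part of MC, so Q* = 12.
Check: AVC at Q = 12 is £15 ≤ P, so revenue covers variable cost.
Profit = P·Q − TC = 87·12 − 280 = £764.

Produce at Q = 12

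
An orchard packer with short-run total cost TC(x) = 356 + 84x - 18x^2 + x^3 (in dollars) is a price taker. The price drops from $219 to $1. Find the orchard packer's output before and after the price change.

Output falls from 15 to 0 (the firm shuts down)

MC = 84 - 36x + 3x^2; the shutdown threshold is min AVC = $3 (at x = 9).
With P = $219 above the shutdown price, P = MC gives x = 15.
At P = $1 < min AVC = $3, price no longer covers variable cost at any output, so the firm shuts down: x = 0.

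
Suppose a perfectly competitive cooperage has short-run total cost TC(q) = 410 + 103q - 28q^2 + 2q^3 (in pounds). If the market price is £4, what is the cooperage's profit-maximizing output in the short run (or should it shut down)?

Variable cost is VC = 103q - 28q^2 + 2q^3, so AVC = VC/q = 103 - 28q + 2q^2 and MC = dTC/dq = 103 - 56q + 6q^2.
AVC hits its minimum where MC = AVC, at q = 7, giving min AVC = 103 - 28·7 + 2·7^2 = £5.
Since P = £4 < min AVC = £5, price fails to cover variable cost at any output.
The firm minimizes its loss by shutting down and losing only its fixed cost of £410.

Shut down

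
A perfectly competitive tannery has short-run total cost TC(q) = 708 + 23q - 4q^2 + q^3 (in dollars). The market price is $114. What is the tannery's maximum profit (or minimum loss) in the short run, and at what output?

AVC = 23 - 4q + q^2; min AVC = $19 at q = 2. Since P = $114 ≥ min AVC, the firm produces.
MC = 23 - 8q + 3q^2. Setting P = MC and taking the root on the rising branch gives q* = 7.
TR = 114·7 = 798. TC = 708 + 308 = 1016. Profit = 798 − 1016 = -$218.
By producing, the firm covers all variable cost plus $490 of fixed cost; shutting down would lose the full $708.

Profit = -$218 at q = 7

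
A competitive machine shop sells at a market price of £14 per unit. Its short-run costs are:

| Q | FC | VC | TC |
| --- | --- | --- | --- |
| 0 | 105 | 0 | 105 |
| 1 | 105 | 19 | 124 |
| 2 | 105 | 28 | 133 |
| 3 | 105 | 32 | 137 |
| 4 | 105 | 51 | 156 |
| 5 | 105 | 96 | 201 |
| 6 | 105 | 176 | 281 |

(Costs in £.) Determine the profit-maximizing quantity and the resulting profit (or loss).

Q = 3; profit = -£95

Profit at each row (π = 14Q − TC): Q=0: -105; Q=1: -110; Q=2: -105; Q=3: -95; Q=4: -100; Q=5: -131; Q=6: -197.
Profit is maximized at Q = 3. AVC there is 32/3 = £10.67 ≤ P, so producing beats shutting down (which would give -£105).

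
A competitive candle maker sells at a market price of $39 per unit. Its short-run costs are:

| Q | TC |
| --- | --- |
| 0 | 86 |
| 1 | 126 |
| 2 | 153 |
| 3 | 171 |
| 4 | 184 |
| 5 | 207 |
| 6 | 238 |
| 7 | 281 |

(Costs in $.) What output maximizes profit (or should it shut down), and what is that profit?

Q = 6; profit = -$4

Compute π = P·Q − TC at each output: Q=0: -86; Q=1: -87; Q=2: -75; Q=3: -54; Q=4: -28; Q=5: -12; Q=6: -4; Q=7: -8.
Profit is maximized at Q = 6. AVC there is 152/6 = $25.33 ≤ P, so producing beats shutting down (which would give -$86).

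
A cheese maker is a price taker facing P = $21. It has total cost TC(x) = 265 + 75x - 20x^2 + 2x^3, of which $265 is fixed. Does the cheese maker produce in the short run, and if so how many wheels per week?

From TC, MC = TC'(x) = 75 - 40x + 6x^2 and AVC = VC/x = 75 - 20x + 2x^2.
AVC hits its minimum where MC = AVC, at x = 5, giving min AVC = 75 - 20·5 + 2·5^2 = $25.
P = $21 lies below min AVC = $25; no output level covers variable cost.
Shutting down limits the loss to fixed cost, $265.

Shut down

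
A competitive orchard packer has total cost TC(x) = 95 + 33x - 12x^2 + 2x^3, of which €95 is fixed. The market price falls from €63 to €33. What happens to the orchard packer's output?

Output falls from 5 to 4

MC = 33 - 24x + 6x^2; the shutdown threshold is min AVC = €15 (at x = 3).
With P = €63 above the shutdown price, P = MC gives x = 5.
At P = €33 ≥ min AVC, set P = MC: x = 4. The firm stays open but cuts output.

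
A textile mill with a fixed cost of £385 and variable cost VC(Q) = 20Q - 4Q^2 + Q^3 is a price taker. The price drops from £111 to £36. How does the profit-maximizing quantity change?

Output falls from 7 to 4

MC = 20 - 8Q + 3Q^2; the shutdown threshold is min AVC = £16 (at Q = 2).
With P = £111 above the shutdown price, P = MC gives Q = 7.
At P = £36 ≥ min AVC, set P = MC: Q = 4. The firm stays open but cuts output.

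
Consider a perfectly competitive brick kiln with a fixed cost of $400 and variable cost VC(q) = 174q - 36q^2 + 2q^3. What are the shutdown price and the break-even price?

Shutdown price = $12; break-even price = $54

Shutdown price = min AVC. AVC = 174 - 36q + 2q^2, with vertex at q = 9 and minimum $12.
ATC = 400/q + 174 - 36q + 2q^2. Setting dATC/dq = −400/q^2 − 36 + 4q = 0 gives q = 10 (since 4·10^3 − 36·10^2 = 400).
min ATC = 400/10 + 174 − 36·10 + 2·10^2 = $54. That is the break-even price.
Between these two prices the firm operates at a loss; above $54 it earns a profit.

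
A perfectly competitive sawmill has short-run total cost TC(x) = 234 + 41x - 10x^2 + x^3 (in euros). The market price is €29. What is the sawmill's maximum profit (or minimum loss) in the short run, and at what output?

AVC = 41 - 10x + x^2 has its minimum €16 at x = 5; price €29 clears that bar, so the firm operates.
With MC = 41 - 20x + 3x^2, P = MC on the upward-sloping part at x* = 6.
TR = 29·6 = 174. TC = 234 + 102 = 336. Profit = 174 − 336 = -€162.
Shutting down would mean losing the fixed cost of €234, so operating at a loss of €162 is better by €72.

Profit = -€162 at x = 6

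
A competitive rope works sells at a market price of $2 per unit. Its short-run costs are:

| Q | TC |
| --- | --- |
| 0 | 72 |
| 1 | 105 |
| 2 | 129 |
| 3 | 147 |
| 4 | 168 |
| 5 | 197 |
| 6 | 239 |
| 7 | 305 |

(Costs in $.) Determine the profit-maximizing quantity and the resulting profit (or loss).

Profit at each row (π = 2Q − TC): Q=0: -72; Q=1: -103; Q=2: -125; Q=3: -141; Q=4: -160; Q=5: -187; Q=6: -227; Q=7: -291.
Profit is highest at Q = 0. Equivalently, the lowest AVC in the table is 96/4 ≈ $24 at Q = 4, and P = $2 falls below it — price never covers variable cost, so the firm shuts down and loses only its fixed cost.

Q = 0 (shut down); profit = -$72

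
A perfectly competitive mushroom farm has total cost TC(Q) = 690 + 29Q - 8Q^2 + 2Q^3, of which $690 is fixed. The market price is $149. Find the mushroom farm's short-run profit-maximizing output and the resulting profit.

AVC = 29 - 8Q + 2Q^2; min AVC = $21 at Q = 2. Since P = $149 ≥ min AVC, the firm produces.
MC = 29 - 16Q + 6Q^2. Setting P = MC and taking the root on the rising branch gives Q* = 6.
TR = 149·6 = 894. TC = 690 + 318 = 1008. Profit = 894 − 1008 = -$114.
Shutting down would mean losing the fixed cost of $690, so operating at a loss of $114 is better by $576.

Profit = -$114 at Q = 6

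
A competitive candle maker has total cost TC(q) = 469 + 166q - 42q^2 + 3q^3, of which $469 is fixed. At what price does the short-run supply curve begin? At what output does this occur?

$19 per unit, at q = 7

The firm shuts down when price falls below the minimum of average variable cost. AVC = VC/q = 166 - 42q + 3q^2.
dAVC/dq = -42 + 6q = 0 gives q = 7. min AVC = 166 - 42·7 + 3·7^2 = 19.
The firm shuts down for any P below $19.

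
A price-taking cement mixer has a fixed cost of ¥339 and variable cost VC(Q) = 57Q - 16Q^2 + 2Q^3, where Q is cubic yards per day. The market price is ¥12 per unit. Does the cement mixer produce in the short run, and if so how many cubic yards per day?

Shut down

Strip out fixed cost: VC = 57Q - 16Q^2 + 2Q^3. Then AVC = 57 - 16Q + 2Q^2 and MC = 57 - 32Q + 6Q^2.
AVC hits its minimum where MC = AVC, at Q = 4, giving min AVC = 57 - 16·4 + 2·4^2 = ¥25.
P = ¥12 lies below min AVC = ¥25; no output level covers variable cost.
Shutting down limits the loss to fixed cost, ¥339.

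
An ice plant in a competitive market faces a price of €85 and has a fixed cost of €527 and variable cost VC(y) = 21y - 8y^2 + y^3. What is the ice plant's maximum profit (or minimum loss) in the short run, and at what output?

AVC = 21 - 8y + y^2 has its minimum €5 at y = 4; price €85 clears that bar, so the firm operates.
With MC = 21 - 16y + 3y^2, P = MC on the upward-sloping part at y* = 8.
TR = 85·8 = 680. TC = 527 + 168 = 695. Profit = 680 − 695 = -€15.
By producing, the firm covers all variable cost plus €512 of fixed cost; shutting down would lose the full €527.

Profit = -€15 at y = 8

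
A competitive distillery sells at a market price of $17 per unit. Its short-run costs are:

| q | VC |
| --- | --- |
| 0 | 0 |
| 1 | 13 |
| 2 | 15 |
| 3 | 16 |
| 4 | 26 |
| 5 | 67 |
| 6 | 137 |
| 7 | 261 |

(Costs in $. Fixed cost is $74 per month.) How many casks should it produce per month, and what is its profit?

q = 4; profit = -$32

Compute π = P·q − TC at each output: q=0: -74; q=1: -70; q=2: -55; q=3: -39; q=4: -32; q=5: -56; q=6: -109; q=7: -216.
Profit is maximized at q = 4. AVC there is 26/4 = $6.50 ≤ P, so producing beats shutting down (which would give -$74).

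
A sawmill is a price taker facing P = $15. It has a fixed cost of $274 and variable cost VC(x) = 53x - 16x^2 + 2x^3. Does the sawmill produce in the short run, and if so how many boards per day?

Shut down

Strip out fixed cost: VC = 53x - 16x^2 + 2x^3. Then AVC = 53 - 16x + 2x^2 and MC = 53 - 32x + 6x^2.
The AVC parabola has its vertex at x = 16/4 = 4, where AVC = 53 - 16·4 + 2·4^2 = $21.
Since P = $15 < min AVC = $21, price fails to cover variable cost at any output.
Best response: produce nothing and absorb the $274 fixed cost.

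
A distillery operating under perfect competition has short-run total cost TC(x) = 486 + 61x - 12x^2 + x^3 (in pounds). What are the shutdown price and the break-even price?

Shutdown price = £25; break-even price = £88

AVC = 61 - 12x + x^2; minimized at x = 6, giving min AVC = £25. That is the shutdown price.
ATC = 486/x + 61 - 12x + x^2. Setting dATC/dx = −486/x^2 − 12 + 2x = 0 gives x = 9 (since 2·9^3 − 12·9^2 = 486).
min ATC = 486/9 + 61 − 12·9 + 9^2 = £88. That is the break-even price.
Between these two prices the firm operates at a loss; above £88 it earns a profit.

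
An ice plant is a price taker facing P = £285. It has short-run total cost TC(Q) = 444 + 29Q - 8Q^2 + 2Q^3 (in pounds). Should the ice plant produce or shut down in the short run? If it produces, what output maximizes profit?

Produce at Q = 8

Variable cost is VC = 29Q - 8Q^2 + 2Q^3, so AVC = VC/Q = 29 - 8Q + 2Q^2 and MC = dTC/dQ = 29 - 16Q + 6Q^2.
AVC hits its minimum where MC = AVC, at Q = 2, giving min AVC = 29 - 8·2 + 2·2^2 = £21.
P = £285 exceeds min AVC = £21, so the firm stays open.
P = MC gives -256 - 16Q + 6Q^2 = 0, with roots -16/3 and 8. Take the larger (rising MC): Q* = 8.
Check: AVC at Q = 8 is £93 ≤ P, so revenue covers variable cost.
Profit = P·Q − TC = 285·8 − 1188 = £1092.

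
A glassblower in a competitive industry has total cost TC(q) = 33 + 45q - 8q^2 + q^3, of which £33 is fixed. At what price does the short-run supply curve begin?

£29 per unit

The shutdown price is the minimum of AVC. VC = 45q - 8q^2 + q^3, so AVC = 45 - 8q + q^2.
At the minimum of AVC, MC = AVC. MC = 45 - 16q + 3q^2; setting MC = AVC gives 2q^2 - 8q = 0, so q = 4. min AVC = 29.
The firm shuts down for any P below £29.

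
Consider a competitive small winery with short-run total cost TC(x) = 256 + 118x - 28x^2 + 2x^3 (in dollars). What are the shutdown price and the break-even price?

Shutdown price = min AVC. AVC = 118 - 28x + 2x^2, with vertex at x = 7 and minimum $20.
ATC = 256/x + 118 - 28x + 2x^2. Setting dATC/dx = −256/x^2 − 28 + 4x = 0 gives x = 8 (since 4·8^3 − 28·8^2 = 256).
min ATC = 256/8 + 118 − 28·8 + 2·8^2 = $54. That is the break-even price.
For $20 ≤ P < $54 the firm produces at a loss; below $20 it shuts down.

Shutdown price = $20; break-even price = $54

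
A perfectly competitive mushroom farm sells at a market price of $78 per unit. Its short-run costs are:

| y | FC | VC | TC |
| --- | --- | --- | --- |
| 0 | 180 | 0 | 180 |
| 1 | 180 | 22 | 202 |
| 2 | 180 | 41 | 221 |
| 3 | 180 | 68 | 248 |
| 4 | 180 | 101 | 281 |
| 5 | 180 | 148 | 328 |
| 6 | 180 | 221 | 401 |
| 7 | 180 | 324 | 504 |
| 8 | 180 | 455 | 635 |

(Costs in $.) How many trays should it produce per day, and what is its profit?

Compute π = P·y − TC at each output: y=0: -180; y=1: -124; y=2: -65; y=3: -14; y=4: 31; y=5: 62; y=6: 67; y=7: 42; y=8: -11.
Profit is maximized at y = 6. AVC there is 221/6 = $36.83 ≤ P, so producing beats shutting down (which would give -$180).

y = 6; profit = $67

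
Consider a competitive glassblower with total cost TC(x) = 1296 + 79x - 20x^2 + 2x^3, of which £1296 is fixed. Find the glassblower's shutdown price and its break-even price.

Shutdown price = £29; break-even price = £205

Shutdown price = min AVC. AVC = 79 - 20x + 2x^2, with vertex at x = 5 and minimum £29.
ATC = 1296/x + 79 - 20x + 2x^2. Setting dATC/dx = −1296/x^2 − 20 + 4x = 0 gives x = 9 (since 4·9^3 − 20·9^2 = 1296).
min ATC = 1296/9 + 79 − 20·9 + 2·9^2 = £205. That is the break-even price.
Between these two prices the firm operates at a loss; above £205 it earns a profit.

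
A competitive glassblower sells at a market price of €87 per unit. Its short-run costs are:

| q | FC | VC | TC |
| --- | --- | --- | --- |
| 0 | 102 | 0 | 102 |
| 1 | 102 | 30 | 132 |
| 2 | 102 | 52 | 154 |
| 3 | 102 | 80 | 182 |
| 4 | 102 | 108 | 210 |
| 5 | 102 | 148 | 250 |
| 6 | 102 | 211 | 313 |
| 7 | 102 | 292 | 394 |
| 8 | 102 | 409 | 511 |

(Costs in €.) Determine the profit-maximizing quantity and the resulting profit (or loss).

Profit at each row (π = 87q − TC): q=0: -102; q=1: -45; q=2: 20; q=3: 79; q=4: 138; q=5: 185; q=6: 209; q=7: 215; q=8: 185.
Profit is maximized at q = 7. AVC there is 292/7 = €41.71 ≤ P, so producing beats shutting down (which would give -€102).

q = 7; profit = €215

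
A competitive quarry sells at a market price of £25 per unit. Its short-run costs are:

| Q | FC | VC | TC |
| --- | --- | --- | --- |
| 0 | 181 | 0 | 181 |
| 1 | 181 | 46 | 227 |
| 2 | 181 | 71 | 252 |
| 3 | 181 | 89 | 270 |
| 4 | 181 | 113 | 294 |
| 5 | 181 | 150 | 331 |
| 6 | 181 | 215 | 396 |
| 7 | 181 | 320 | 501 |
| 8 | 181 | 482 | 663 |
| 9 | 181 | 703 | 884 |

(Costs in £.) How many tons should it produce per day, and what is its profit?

Tabulate TR − TC: Q=0: -181; Q=1: -202; Q=2: -202; Q=3: -195; Q=4: -194; Q=5: -206; Q=6: -246; Q=7: -326; Q=8: -463; Q=9: -659.
Profit is highest at Q = 0. Equivalently, the lowest AVC in the table is 113/4 ≈ £28.25 at Q = 4, and P = £25 falls below it — price never covers variable cost, so the firm shuts down and loses only its fixed cost.

Q = 0 (shut down); profit = -£181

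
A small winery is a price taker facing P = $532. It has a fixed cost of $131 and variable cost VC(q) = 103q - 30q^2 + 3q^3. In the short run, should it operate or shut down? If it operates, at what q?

Produce at q = 11

Strip out fixed cost: VC = 103q - 30q^2 + 3q^3. Then AVC = 103 - 30q + 3q^2 and MC = 103 - 60q + 9q^2.
AVC is minimized where dAVC/dq = -30 + 6q = 0, at q = 5; min AVC = 103 - 30·5 + 3·5^2 = $28.
P = $532 exceeds min AVC = $28, so the firm stays open.
P = MC gives -429 - 60q + 9q^2 = 0, with roots -13/3 and 11. Take the larger (rising MC): q* = 11.
Check: AVC at q = 11 is $136 ≤ P, so revenue covers variable cost.
Profit = P·q − TC = 532·11 − 1627 = $4225.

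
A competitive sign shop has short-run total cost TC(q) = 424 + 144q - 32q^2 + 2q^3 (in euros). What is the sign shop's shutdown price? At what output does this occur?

Short-run supply begins at min AVC. From VC = 144q - 32q^2 + 2q^3, AVC = 144 - 32q + 2q^2.
At the minimum of AVC, MC = AVC. MC = 144 - 64q + 6q^2; setting MC = AVC gives 4q^2 - 32q = 0, so q = 8. min AVC = 16.
The firm shuts down for any P below €16.

€16 per unit, at q = 8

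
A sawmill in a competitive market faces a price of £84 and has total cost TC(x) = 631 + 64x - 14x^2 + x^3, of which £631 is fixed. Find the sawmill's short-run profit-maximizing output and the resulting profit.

AVC = 64 - 14x + x^2 has its minimum £15 at x = 7; price £84 clears that bar, so the firm operates.
MC = 64 - 28x + 3x^2. Setting P = MC and taking the root on the rising branch gives x* = 10.
TR = 84·10 = 840. TC = 631 + 240 = 871. Profit = 840 − 871 = -£31.
That loss of £31 beats the £631 the firm would lose by shutting down; producing recovers £600 of fixed cost.

Profit = -£31 at x = 10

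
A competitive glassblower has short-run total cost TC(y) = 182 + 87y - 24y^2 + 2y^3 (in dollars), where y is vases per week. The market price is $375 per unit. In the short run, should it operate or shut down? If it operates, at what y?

From TC, MC = TC'(y) = 87 - 48y + 6y^2 and AVC = VC/y = 87 - 24y + 2y^2.
The AVC parabola has its vertex at y = 24/4 = 6, where AVC = 87 - 24·6 + 2·6^2 = $15.
P = $375 exceeds min AVC = $15, so the firm stays open.
Solving P = MC: -288 - 48y + 6y^2 = 0 ⇒ y = -4 or 12. On the upward-sloping branch, y* = 12.
Check: AVC at y = 12 is $87 ≤ P, so revenue covers variable cost.
Profit = P·y − TC = 375·12 − 1226 = $3274.

Produce at y = 12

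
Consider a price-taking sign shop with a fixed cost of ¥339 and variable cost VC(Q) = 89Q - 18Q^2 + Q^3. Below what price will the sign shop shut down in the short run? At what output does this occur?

¥8 per unit, at Q = 9

The firm shuts down when price falls below the minimum of average variable cost. AVC = VC/Q = 89 - 18Q + Q^2.
dAVC/dQ = -18 + 2Q = 0 gives Q = 9. min AVC = 89 - 18·9 + 9^2 = 8.
For P < ¥8 the firm produces nothing.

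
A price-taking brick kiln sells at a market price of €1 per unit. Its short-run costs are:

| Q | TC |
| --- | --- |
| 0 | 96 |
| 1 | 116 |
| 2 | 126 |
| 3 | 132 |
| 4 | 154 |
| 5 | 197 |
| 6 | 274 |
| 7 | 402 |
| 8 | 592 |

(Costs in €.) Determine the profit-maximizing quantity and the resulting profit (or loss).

Q = 0 (shut down); profit = -€96

Compute π = P·Q − TC at each output: Q=0: -96; Q=1: -115; Q=2: -124; Q=3: -129; Q=4: -150; Q=5: -192; Q=6: -268; Q=7: -395; Q=8: -584.
Profit is highest at Q = 0. Equivalently, the lowest AVC in the table is 36/3 ≈ €12 at Q = 3, and P = €1 falls below it — price never covers variable cost, so the firm shuts down and loses only its fixed cost.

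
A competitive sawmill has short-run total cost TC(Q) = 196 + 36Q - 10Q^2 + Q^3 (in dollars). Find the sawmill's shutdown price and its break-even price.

Shutdown price = $11; break-even price = $43

AVC = 36 - 10Q + Q^2; minimized at Q = 5, giving min AVC = $11. That is the shutdown price.
ATC = 196/Q + 36 - 10Q + Q^2. Setting dATC/dQ = −196/Q^2 − 10 + 2Q = 0 gives Q = 7 (since 2·7^3 − 10·7^2 = 196).
min ATC = 196/7 + 36 − 10·7 + 7^2 = $43. That is the break-even price.
Between these two prices the firm operates at a loss; above $43 it earns a profit.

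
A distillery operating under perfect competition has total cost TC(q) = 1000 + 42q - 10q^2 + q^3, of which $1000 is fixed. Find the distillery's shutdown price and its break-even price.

AVC = 42 - 10q + q^2; minimized at q = 5, giving min AVC = $17. That is the shutdown price.
ATC = 1000/q + 42 - 10q + q^2. Setting dATC/dq = −1000/q^2 − 10 + 2q = 0 gives q = 10 (since 2·10^3 − 10·10^2 = 1000).
min ATC = 1000/10 + 42 − 10·10 + 10^2 = $142. That is the break-even price.
For $17 ≤ P < $142 the firm produces at a loss; below $17 it shuts down.

Shutdown price = $17; break-even price = $142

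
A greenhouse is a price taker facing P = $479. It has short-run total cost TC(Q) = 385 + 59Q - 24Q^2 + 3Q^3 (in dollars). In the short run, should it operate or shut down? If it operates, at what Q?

Produce at Q = 10

Strip out fixed cost: VC = 59Q - 24Q^2 + 3Q^3. Then AVC = 59 - 24Q + 3Q^2 and MC = 59 - 48Q + 9Q^2.
The AVC parabola has its vertex at Q = 24/6 = 4, where AVC = 59 - 24·4 + 3·4^2 = $11.
P = $479 exceeds min AVC = $11, so the firm stays open.
Solving P = MC: -420 - 48Q + 9Q^2 = 0 ⇒ Q = -14/3 or 10. On the upward-sloping branch, Q* = 10.
Check: AVC at Q = 10 is $119 ≤ P, so revenue covers variable cost.
Profit = P·Q − TC = 479·10 − 1575 = $3215.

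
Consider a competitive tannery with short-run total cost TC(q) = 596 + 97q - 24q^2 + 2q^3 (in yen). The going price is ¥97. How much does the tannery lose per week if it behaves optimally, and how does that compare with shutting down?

AVC = 97 - 24q + 2q^2; min AVC = ¥25 at q = 6. Since P = ¥97 ≥ min AVC, the firm produces.
With MC = 97 - 48q + 6q^2, P = MC on the upward-sloping part at q* = 8.
TR = 97·8 = 776. TC = 596 + 264 = 860. Profit = 776 − 860 = -¥84.
Shutting down would mean losing the fixed cost of ¥596, so operating at a loss of ¥84 is better by ¥512.

Profit = -¥84 at q = 8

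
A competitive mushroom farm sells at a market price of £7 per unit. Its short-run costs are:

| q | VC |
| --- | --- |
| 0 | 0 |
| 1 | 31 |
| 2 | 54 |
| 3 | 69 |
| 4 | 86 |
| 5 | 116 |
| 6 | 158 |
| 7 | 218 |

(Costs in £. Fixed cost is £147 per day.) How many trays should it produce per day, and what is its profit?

Tabulate TR − TC: q=0: -147; q=1: -171; q=2: -187; q=3: -195; q=4: -205; q=5: -228; q=6: -263; q=7: -316.
Profit is highest at q = 0. Equivalently, the lowest AVC in the table is 86/4 ≈ £21.50 at q = 4, and P = £7 falls below it — price never covers variable cost, so the firm shuts down and loses only its fixed cost.

q = 0 (shut down); profit = -£147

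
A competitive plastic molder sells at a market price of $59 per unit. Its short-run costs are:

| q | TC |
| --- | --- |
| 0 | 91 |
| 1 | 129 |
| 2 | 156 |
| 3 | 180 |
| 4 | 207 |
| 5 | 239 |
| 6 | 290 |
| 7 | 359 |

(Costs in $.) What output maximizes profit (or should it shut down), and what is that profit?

q = 6; profit = $64

Profit at each row (π = 59q − TC): q=0: -91; q=1: -70; q=2: -38; q=3: -3; q=4: 29; q=5: 56; q=6: 64; q=7: 54.
Profit is maximized at q = 6. AVC there is 199/6 = $33.17 ≤ P, so producing beats shutting down (which would give -$91).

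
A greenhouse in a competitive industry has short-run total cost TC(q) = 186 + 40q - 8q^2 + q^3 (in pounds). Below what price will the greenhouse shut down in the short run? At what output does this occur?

Short-run supply begins at min AVC. From VC = 40q - 8q^2 + q^3, AVC = 40 - 8q + q^2.
dAVC/dq = -8 + 2q = 0 gives q = 4. min AVC = 40 - 8·4 + 4^2 = 24.
For P < £24 the firm produces nothing.

£24 per unit, at q = 4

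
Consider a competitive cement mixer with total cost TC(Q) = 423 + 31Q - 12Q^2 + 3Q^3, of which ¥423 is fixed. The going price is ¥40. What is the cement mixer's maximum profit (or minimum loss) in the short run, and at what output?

Profit = -¥369 at Q = 3

AVC = 31 - 12Q + 3Q^2 has its minimum ¥19 at Q = 2; price ¥40 clears that bar, so the firm operates.
With MC = 31 - 24Q + 9Q^2, P = MC on the upward-sloping part at Q* = 3.
TR = 40·3 = 120. TC = 423 + 66 = 489. Profit = 120 − 489 = -¥369.
That loss of ¥369 beats the ¥423 the firm would lose by shutting down; producing recovers ¥54 of fixed cost.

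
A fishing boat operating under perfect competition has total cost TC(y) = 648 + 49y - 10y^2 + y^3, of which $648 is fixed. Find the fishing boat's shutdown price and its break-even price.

Shutdown price = $24; break-even price = $112

AVC = 49 - 10y + y^2; minimized at y = 5, giving min AVC = $24. That is the shutdown price.
ATC = 648/y + 49 - 10y + y^2. Setting dATC/dy = −648/y^2 − 10 + 2y = 0 gives y = 9 (since 2·9^3 − 10·9^2 = 648).
min ATC = 648/9 + 49 − 10·9 + 9^2 = $112. That is the break-even price.
For $24 ≤ P < $112 the firm produces at a loss; below $24 it shuts down.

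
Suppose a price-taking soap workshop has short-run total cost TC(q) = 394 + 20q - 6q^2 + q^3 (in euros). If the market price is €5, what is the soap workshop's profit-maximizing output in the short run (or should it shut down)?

From TC, MC = TC'(q) = 20 - 12q + 3q^2 and AVC = VC/q = 20 - 6q + q^2.
The AVC parabola has its vertex at q = 6/2 = 3, where AVC = 20 - 6·3 + 3^2 = €11.
Since P = €5 < min AVC = €11, price fails to cover variable cost at any output.
Shutting down limits the loss to fixed cost, €394.

Shut down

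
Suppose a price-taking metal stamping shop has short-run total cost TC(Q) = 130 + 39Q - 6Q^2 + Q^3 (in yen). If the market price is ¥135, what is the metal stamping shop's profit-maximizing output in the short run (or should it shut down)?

Strip out fixed cost: VC = 39Q - 6Q^2 + Q^3. Then AVC = 39 - 6Q + Q^2 and MC = 39 - 12Q + 3Q^2.
AVC is minimized where dAVC/dQ = -6 + 2Q = 0, at Q = 3; min AVC = 39 - 6·3 + 3^2 = ¥30.
Since P = ¥135 ≥ min AVC = ¥30, price covers variable cost and the firm should produce.
P = MC gives -96 - 12Q + 3Q^2 = 0, with roots -4 and 8. Take the larger (rising MC): Q* = 8.
Check: AVC at Q = 8 is ¥55 ≤ P, so revenue covers variable cost.
Profit = P·Q − TC = 135·8 − 570 = ¥510.

Produce at Q = 8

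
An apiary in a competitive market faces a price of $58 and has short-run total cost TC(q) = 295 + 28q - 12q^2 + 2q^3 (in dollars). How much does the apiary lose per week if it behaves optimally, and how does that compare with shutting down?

Profit = -$95 at q = 5

AVC = 28 - 12q + 2q^2; min AVC = $10 at q = 3. Since P = $58 ≥ min AVC, the firm produces.
With MC = 28 - 24q + 6q^2, P = MC on the upward-sloping part at q* = 5.
TR = 58·5 = 290. TC = 295 + 90 = 385. Profit = 290 − 385 = -$95.
That loss of $95 beats the $295 the firm would lose by shutting down; producing recovers $200 of fixed cost.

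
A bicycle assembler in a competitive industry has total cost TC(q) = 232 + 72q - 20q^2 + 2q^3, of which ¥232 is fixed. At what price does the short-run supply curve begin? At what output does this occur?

¥22 per unit, at q = 5

The shutdown price is the minimum of AVC. VC = 72q - 20q^2 + 2q^3, so AVC = 72 - 20q + 2q^2.
At the minimum of AVC, MC = AVC. MC = 72 - 40q + 6q^2; setting MC = AVC gives 4q^2 - 20q = 0, so q = 5. min AVC = 22.
For P < ¥22 the firm produces nothing.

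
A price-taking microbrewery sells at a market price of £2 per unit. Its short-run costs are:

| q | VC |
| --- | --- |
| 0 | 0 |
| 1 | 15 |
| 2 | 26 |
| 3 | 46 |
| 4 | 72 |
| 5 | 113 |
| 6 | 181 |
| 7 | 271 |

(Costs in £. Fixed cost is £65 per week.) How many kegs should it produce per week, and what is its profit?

q = 0 (shut down); profit = -£65

Tabulate TR − TC: q=0: -65; q=1: -78; q=2: -87; q=3: -105; q=4: -129; q=5: -168; q=6: -234; q=7: -322.
Profit is highest at q = 0. Equivalently, the lowest AVC in the table is 26/2 ≈ £13 at q = 2, and P = £2 falls below it — price never covers variable cost, so the firm shuts down and loses only its fixed cost.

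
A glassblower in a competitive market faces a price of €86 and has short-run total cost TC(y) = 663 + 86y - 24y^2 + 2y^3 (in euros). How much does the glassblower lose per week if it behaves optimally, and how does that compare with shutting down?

AVC = 86 - 24y + 2y^2 has its minimum €14 at y = 6; price €86 clears that bar, so the firm operates.
MC = 86 - 48y + 6y^2. Setting P = MC and taking the root on the rising branch gives y* = 8.
TR = 86·8 = 688. TC = 663 + 176 = 839. Profit = 688 − 839 = -€151.
That loss of €151 beats the €663 the firm would lose by shutting down; producing recovers €512 of fixed cost.

Profit = -€151 at y = 8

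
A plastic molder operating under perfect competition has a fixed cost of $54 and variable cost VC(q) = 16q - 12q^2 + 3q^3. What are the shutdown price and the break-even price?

AVC = 16 - 12q + 3q^2; minimized at q = 2, giving min AVC = $4. That is the shutdown price.
ATC = 54/q + 16 - 12q + 3q^2. Setting dATC/dq = −54/q^2 − 12 + 6q = 0 gives q = 3 (since 6·3^3 − 12·3^2 = 54).
min ATC = 54/3 + 16 − 12·3 + 3·3^2 = $25. That is the break-even price.
For $4 ≤ P < $25 the firm produces at a loss; below $4 it shuts down.

Shutdown price = $4; break-even price = $25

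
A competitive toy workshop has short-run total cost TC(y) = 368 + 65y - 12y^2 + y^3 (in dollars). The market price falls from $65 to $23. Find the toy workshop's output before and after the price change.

MC = 65 - 24y + 3y^2; the shutdown threshold is min AVC = $29 (at y = 6).
With P = $65 above the shutdown price, P = MC gives y = 8.
At P = $23 < min AVC = $29, price no longer covers variable cost at any output, so the firm shuts down: y = 0.

Output falls from 8 to 0 (the firm shuts down)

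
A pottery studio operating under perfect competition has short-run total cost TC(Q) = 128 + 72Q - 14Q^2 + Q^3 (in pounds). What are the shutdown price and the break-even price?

Shutdown price = min AVC. AVC = 72 - 14Q + Q^2, with vertex at Q = 7 and minimum £23.
ATC = 128/Q + 72 - 14Q + Q^2. Setting dATC/dQ = −128/Q^2 − 14 + 2Q = 0 gives Q = 8 (since 2·8^3 − 14·8^2 = 128).
min ATC = 128/8 + 72 − 14·8 + 8^2 = £40. That is the break-even price.
Between these two prices the firm operates at a loss; above £40 it earns a profit.

Shutdown price = £23; break-even price = £40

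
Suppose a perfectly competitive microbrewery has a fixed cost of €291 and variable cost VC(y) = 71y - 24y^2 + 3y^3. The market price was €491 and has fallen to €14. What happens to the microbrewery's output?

AVC = 71 - 24y + 3y^2, minimized at y = 4 where min AVC = €23. MC = 71 - 48y + 9y^2.
At P = €491 ≥ min AVC, set P = MC on the rising branch: y = 10.
At P = €14 < min AVC = €23, price no longer covers variable cost at any output, so the firm shuts down: y = 0.

Output falls from 10 to 0 (the firm shuts down)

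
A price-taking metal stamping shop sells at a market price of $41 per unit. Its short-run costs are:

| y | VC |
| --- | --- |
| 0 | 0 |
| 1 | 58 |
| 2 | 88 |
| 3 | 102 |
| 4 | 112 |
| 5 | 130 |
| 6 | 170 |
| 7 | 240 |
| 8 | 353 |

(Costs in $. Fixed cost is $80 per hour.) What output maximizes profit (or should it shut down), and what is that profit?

Tabulate TR − TC: y=0: -80; y=1: -97; y=2: -86; y=3: -59; y=4: -28; y=5: -5; y=6: -4; y=7: -33; y=8: -105.
Profit is maximized at y = 6. AVC there is 170/6 = $28.33 ≤ P, so producing beats shutting down (which would give -$80).

y = 6; profit = -$4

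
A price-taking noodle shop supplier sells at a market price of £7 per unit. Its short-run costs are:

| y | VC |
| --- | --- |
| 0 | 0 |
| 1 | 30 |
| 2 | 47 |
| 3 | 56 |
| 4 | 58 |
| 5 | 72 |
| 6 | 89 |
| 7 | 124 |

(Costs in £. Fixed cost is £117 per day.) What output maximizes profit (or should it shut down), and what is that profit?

Profit at each row (π = 7y − TC): y=0: -117; y=1: -140; y=2: -150; y=3: -152; y=4: -147; y=5: -154; y=6: -164; y=7: -192.
Profit is highest at y = 0. Equivalently, the lowest AVC in the table is 72/5 ≈ £14.40 at y = 5, and P = £7 falls below it — price never covers variable cost, so the firm shuts down and loses only its fixed cost.

y = 0 (shut down); profit = -£117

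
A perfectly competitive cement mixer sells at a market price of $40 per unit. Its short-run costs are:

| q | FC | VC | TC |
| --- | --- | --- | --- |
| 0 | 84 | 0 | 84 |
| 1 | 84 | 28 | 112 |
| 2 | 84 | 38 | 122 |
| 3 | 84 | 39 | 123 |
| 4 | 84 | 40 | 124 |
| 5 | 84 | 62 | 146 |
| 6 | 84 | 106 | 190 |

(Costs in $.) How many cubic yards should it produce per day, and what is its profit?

Profit at each row (π = 40q − TC): q=0: -84; q=1: -72; q=2: -42; q=3: -3; q=4: 36; q=5: 54; q=6: 50.
Profit is maximized at q = 5. AVC there is 62/5 = $12.40 ≤ P, so producing beats shutting down (which would give -$84).

q = 5; profit = $54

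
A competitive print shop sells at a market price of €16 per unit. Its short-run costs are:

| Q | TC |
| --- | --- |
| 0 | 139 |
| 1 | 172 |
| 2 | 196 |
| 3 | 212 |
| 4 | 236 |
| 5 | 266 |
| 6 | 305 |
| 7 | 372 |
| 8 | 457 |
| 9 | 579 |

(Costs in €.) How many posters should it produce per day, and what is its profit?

Compute π = P·Q − TC at each output: Q=0: -139; Q=1: -156; Q=2: -164; Q=3: -164; Q=4: -172; Q=5: -186; Q=6: -209; Q=7: -260; Q=8: -329; Q=9: -435.
Profit is highest at Q = 0. Equivalently, the lowest AVC in the table is 97/4 ≈ €24.25 at Q = 4, and P = €16 falls below it — price never covers variable cost, so the firm shuts down and loses only its fixed cost.

Q = 0 (shut down); profit = -€139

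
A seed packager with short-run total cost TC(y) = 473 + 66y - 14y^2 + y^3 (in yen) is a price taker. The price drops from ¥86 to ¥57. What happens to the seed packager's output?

MC = 66 - 28y + 3y^2; the shutdown threshold is min AVC = ¥17 (at y = 7).
With P = ¥86 above the shutdown price, P = MC gives y = 10.
At P = ¥57 ≥ min AVC, set P = MC: y = 9. The firm stays open but cuts output.

Output falls from 10 to 9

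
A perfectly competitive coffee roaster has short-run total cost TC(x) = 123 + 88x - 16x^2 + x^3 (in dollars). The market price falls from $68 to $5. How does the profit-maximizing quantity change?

Output falls from 10 to 0 (the firm shuts down)

AVC = 88 - 16x + x^2, minimized at x = 8 where min AVC = $24. MC = 88 - 32x + 3x^2.
With P = $68 above the shutdown price, P = MC gives x = 10.
At P = $5 < min AVC = $24, price no longer covers variable cost at any output, so the firm shuts down: x = 0.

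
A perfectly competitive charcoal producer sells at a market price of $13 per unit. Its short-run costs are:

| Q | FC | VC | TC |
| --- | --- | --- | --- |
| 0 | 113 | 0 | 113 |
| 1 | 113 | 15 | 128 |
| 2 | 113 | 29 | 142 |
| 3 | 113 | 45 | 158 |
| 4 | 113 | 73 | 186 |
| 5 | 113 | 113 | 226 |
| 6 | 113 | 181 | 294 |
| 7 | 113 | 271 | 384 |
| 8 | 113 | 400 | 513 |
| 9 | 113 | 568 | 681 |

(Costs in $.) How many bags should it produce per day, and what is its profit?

Tabulate TR − TC: Q=0: -113; Q=1: -115; Q=2: -116; Q=3: -119; Q=4: -134; Q=5: -161; Q=6: -216; Q=7: -293; Q=8: -409; Q=9: -564.
Profit is highest at Q = 0. Equivalently, the lowest AVC in the table is 29/2 ≈ $14.50 at Q = 2, and P = $13 falls below it — price never covers variable cost, so the firm shuts down and loses only its fixed cost.

Q = 0 (shut down); profit = -$113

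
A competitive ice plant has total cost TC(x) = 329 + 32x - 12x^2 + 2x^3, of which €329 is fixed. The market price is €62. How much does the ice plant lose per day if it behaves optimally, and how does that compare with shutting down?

AVC = 32 - 12x + 2x^2; min AVC = €14 at x = 3. Since P = €62 ≥ min AVC, the firm produces.
With MC = 32 - 24x + 6x^2, P = MC on the upward-sloping part at x* = 5.
TR = 62·5 = 310. TC = 329 + 110 = 439. Profit = 310 − 439 = -€129.
That loss of €129 beats the €329 the firm would lose by shutting down; producing recovers €200 of fixed cost.

Profit = -€129 at x = 5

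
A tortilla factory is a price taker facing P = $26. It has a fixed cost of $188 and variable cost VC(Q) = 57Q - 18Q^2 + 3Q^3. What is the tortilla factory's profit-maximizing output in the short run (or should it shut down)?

Shut down

Variable cost is VC = 57Q - 18Q^2 + 3Q^3, so AVC = VC/Q = 57 - 18Q + 3Q^2 and MC = dTC/dQ = 57 - 36Q + 9Q^2.
AVC is minimized where dAVC/dQ = -18 + 6Q = 0, at Q = 3; min AVC = 57 - 18·3 + 3·3^2 = $30.
P = $26 lies below min AVC = $30; no output level covers variable cost.
Best response: produce nothing and absorb the $188 fixed cost.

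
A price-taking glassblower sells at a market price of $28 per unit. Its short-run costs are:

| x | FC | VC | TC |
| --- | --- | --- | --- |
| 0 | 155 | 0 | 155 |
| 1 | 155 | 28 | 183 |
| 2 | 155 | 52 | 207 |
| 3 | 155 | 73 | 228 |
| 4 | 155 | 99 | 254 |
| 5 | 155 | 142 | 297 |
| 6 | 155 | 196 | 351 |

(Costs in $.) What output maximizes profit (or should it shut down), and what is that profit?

x = 4; profit = -$142

Compute π = P·x − TC at each output: x=0: -155; x=1: -155; x=2: -151; x=3: -144; x=4: -142; x=5: -157; x=6: -183.
Profit is maximized at x = 4. AVC there is 99/4 = $24.75 ≤ P, so producing beats shutting down (which would give -$155).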